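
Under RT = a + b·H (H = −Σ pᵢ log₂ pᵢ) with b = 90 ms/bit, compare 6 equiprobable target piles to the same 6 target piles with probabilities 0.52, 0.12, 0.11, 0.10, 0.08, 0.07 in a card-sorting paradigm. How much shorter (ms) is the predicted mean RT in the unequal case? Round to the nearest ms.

Equiprobable entropy H₀ = log₂ 6 = 2.5850 bits.
Skewed entropy H = −Σ pᵢ log₂ pᵢ = 2.1002 bits.
ΔRT = b·(H₀ − H) = 90 × 0.4848 = 43.63 ms.

44 ms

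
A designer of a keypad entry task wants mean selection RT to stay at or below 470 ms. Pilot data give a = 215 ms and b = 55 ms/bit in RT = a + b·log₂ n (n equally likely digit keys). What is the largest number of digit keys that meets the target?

Information budget: (470 − 215)/55 = 4.6364 bits, so n ≤ 2^4.6364 = 24.871 → at most 24.

24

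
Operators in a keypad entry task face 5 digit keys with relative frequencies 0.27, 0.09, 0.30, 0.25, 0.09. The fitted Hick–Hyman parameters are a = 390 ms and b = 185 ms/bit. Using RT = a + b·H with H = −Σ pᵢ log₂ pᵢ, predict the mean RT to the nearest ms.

789 ms

Entropy contributions −pᵢ log₂ pᵢ: 0.5100, 0.3127, 0.5211, 0.5000, 0.3127; sum H = 2.1564 bits.
RT = a + bH = 390 + 185·2.1564 = 788.94 ms.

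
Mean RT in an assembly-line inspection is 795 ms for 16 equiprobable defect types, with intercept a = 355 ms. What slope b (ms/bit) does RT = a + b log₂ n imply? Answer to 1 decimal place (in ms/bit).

log₂(16) = 4 bits.
b = (RT − a)/log₂ n = (795 − 355) / 4 = 110.000 ms/bit.

110.0 ms/bit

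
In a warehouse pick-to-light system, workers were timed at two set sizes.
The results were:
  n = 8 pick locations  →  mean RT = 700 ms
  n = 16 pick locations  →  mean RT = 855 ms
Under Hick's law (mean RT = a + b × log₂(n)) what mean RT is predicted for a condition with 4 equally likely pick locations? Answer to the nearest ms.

With log₂ n on the abscissa the relation is linear; from the two conditions:
  b = (855 − 700) / (log₂ 16 − log₂ 8) = 155 / (4 − 3) = 155 ms/bit
  a = 700 − 155 × 3 = 235 ms
Then RT(4) = 235 + 155 × log₂ 4 = 235 + 155 × 2 ≈ 545.000 ms.

545 ms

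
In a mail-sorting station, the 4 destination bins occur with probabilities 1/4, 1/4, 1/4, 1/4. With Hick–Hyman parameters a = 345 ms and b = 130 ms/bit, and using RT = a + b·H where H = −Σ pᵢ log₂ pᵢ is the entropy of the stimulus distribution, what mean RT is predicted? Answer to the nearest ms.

605 ms

H = −Σ pᵢ log₂ pᵢ = 0.25·2 + 0.25·2 + 0.25·2 + 0.25·2 = 2.000 bits.
RT = 345 + 130 × 2.000 = 605.00 ms.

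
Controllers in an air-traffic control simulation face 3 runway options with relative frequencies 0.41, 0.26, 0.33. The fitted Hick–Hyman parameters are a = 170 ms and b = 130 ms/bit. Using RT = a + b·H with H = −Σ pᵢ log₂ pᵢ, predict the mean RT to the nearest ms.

373 ms

Entropy contributions −pᵢ log₂ pᵢ: 0.5274, 0.5053, 0.5278; sum H = 1.5605 bits.
RT = a + bH = 170 + 130·1.5605 = 372.86 ms.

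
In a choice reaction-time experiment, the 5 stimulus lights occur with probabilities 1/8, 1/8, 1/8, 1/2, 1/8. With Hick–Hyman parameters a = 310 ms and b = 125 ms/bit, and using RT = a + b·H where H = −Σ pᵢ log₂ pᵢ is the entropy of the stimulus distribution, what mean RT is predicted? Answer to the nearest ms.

560 ms

Each term −pᵢ log₂ pᵢ: 0.125·3 + 0.125·3 + 0.125·3 + 0.5·1 + 0.125·3; summed, H = 2.000 bits.
Mean RT = a + bH = 310 + 125·2.000 = 560.00 ms.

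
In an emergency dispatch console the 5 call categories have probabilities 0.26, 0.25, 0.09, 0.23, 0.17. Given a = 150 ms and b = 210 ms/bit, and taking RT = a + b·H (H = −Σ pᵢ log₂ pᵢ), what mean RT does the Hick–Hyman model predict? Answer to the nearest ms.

620 ms

Entropy contributions −pᵢ log₂ pᵢ: 0.5053, 0.5000, 0.3127, 0.4877, 0.4346; sum H = 2.2402 bits.
RT = a + bH = 150 + 210·2.2402 = 620.44 ms.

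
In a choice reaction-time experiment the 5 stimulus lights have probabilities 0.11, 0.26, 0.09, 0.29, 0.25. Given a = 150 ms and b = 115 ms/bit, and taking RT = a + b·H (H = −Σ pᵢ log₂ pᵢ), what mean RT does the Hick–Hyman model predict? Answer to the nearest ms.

401 ms

Entropy contributions −pᵢ log₂ pᵢ: 0.3503, 0.5053, 0.3127, 0.5179, 0.5000; sum H = 2.1861 bits.
RT = a + bH = 150 + 115·2.1861 = 401.41 ms.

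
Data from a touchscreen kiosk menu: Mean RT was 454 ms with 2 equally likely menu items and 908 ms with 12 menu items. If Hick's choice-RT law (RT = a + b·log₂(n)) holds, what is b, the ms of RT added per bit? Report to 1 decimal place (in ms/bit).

175.6 ms/bit

The slope on a log₂ axis is (908 − 454) / (3.5850 − 1) = 175.631 ms/bit.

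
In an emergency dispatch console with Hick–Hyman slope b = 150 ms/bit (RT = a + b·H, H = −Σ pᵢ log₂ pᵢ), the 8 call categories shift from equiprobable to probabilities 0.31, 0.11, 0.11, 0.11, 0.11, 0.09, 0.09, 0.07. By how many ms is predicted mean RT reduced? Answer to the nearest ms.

27 ms

The RT saving is b·ΔH. Equiprobable H₀ = log₂(8) = 3.0000 bits; with the given probabilities H = 2.8188 bits.
b·(H₀ − H) = 150 × (3.0000 − 2.8188) = 27.18 ms.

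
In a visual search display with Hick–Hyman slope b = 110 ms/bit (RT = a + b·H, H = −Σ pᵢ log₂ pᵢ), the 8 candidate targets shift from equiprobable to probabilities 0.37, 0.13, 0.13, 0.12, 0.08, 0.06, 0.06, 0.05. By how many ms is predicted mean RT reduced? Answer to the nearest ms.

Equiprobable entropy H₀ = log₂ 8 = 3.0000 bits.
Skewed entropy H = −Σ pᵢ log₂ pᵢ = 2.6578 bits.
ΔRT = b·(H₀ − H) = 110 × 0.3422 = 37.65 ms.

38 ms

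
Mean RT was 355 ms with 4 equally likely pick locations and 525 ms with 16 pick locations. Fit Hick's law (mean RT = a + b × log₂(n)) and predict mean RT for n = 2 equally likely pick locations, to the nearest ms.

270 ms

With log₂ n on the abscissa the relation is linear; from the two conditions:
  b = (525 − 355) / (log₂ 16 − log₂ 4) = 170 / (4 − 2) = 85 ms/bit
  a = 355 − 85 × 2 = 185 ms
Then RT(2) = 185 + 85 × log₂ 2 = 185 + 85 × 1 ≈ 270.000 ms.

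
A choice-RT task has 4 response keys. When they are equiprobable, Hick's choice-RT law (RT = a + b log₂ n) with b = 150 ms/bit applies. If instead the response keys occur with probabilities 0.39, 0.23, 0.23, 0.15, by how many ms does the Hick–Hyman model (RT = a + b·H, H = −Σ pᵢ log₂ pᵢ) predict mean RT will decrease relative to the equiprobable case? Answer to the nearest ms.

Equiprobable entropy H₀ = log₂ 4 = 2.0000 bits.
Skewed entropy H = −Σ pᵢ log₂ pᵢ = 1.9157 bits.
ΔRT = b·(H₀ − H) = 150 × 0.0843 = 12.65 ms.

13 ms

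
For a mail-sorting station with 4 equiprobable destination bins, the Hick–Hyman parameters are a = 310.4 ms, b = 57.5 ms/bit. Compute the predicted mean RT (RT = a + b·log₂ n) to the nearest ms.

log₂(4) = 2 bits, so RT = 310.4 + 57.5 × 2 ≈ 425.400 ms.

425 ms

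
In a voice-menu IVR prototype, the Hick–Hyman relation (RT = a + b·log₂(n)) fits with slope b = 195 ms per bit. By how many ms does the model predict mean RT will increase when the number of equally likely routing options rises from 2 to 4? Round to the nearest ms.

195 ms

ΔRT = (a + b log₂ n₂) − (a + b log₂ n₁) = b·(log₂ n₂ − log₂ n₁).
log₂(4) − log₂(2) = log₂(4/2) = log₂(2) = 1.
ΔRT = 195 × 1.0000 = 195.000 ms.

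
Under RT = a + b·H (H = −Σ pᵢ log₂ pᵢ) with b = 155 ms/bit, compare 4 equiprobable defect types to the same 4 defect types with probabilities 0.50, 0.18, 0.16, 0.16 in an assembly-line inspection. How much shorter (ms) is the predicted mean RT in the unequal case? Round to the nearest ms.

Equiprobable entropy H₀ = log₂ 4 = 2.0000 bits.
Skewed entropy H = −Σ pᵢ log₂ pᵢ = 1.7913 bits.
ΔRT = b·(H₀ − H) = 155 × 0.2087 = 32.34 ms.

32 ms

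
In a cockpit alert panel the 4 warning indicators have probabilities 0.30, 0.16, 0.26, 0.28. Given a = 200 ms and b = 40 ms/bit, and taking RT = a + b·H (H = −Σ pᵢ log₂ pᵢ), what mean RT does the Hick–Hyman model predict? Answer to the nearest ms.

279 ms

Entropy contributions −pᵢ log₂ pᵢ: 0.5211, 0.4230, 0.5053, 0.5142; sum H = 1.9636 bits.
RT = a + bH = 200 + 40·1.9636 = 278.54 ms.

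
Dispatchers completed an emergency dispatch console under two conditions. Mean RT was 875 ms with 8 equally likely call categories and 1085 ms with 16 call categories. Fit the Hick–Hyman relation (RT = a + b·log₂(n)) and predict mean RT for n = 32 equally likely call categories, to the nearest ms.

RT is linear in log₂ n, so two points fix the line:
  b = (1085 − 875) / (log₂ 16 − log₂ 8) = 210 / (4 − 3) = 210 ms/bit
  a = 875 − 210 × 3 = 245 ms
Then RT(32) = 245 + 210 × log₂ 32 = 245 + 210 × 5 ≈ 1295.000 ms.

1295 ms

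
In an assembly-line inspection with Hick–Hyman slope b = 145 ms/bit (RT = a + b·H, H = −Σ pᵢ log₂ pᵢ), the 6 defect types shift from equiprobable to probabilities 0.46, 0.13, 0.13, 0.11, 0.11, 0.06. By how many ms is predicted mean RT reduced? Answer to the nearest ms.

The RT saving is b·ΔH. Equiprobable H₀ = log₂(6) = 2.5850 bits; with the given probabilities H = 2.2247 bits.
b·(H₀ − H) = 145 × (2.5850 − 2.2247) = 52.23 ms.

52 ms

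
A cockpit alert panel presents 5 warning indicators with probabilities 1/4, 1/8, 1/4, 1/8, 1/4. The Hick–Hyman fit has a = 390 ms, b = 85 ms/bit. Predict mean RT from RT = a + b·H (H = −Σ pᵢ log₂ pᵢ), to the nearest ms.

581 ms

Each term −pᵢ log₂ pᵢ: 0.25·2 + 0.125·3 + 0.25·2 + 0.125·3 + 0.25·2; summed, H = 2.250 bits.
Mean RT = a + bH = 390 + 85·2.250 = 581.25 ms.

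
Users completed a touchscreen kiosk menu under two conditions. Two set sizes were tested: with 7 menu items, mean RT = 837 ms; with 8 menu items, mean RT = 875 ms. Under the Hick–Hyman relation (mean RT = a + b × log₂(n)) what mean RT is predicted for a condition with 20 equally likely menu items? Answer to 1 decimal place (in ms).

1135.8 ms

Solve the two-equation system in a and b:
  b = (875 − 837) / (log₂ 8 − log₂ 7) = 38 / (3 − 2.8074) = 197.254 ms/bit
  a = 837 − 197.254 × 2.8074 = 283.238 ms
Then RT(20) = 283.238 + 197.254 × log₂ 20 = 283.238 + 197.254 × 4.3219 ≈ 1135.756 ms.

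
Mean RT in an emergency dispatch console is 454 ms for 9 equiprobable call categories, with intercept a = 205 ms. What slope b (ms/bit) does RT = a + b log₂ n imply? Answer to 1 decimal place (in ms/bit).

log₂(9) = 3.1699 bits.
b = (RT − a)/log₂ n = (454 − 205) / 3.1699 = 78.551 ms/bit.

78.6 ms/bit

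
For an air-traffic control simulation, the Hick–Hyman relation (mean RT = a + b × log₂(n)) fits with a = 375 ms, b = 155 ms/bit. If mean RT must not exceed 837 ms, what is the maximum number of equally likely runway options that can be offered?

7

Information budget: (837 − 375)/155 = 2.9806 bits, so n ≤ 2^2.9806 = 7.893 → at most 7.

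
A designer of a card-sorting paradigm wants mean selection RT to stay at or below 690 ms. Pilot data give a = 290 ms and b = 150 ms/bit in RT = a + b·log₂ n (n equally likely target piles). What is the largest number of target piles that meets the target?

Set 290 + 150·log₂ n ≤ 690 → log₂ n ≤ (690 − 290)/150 = 2.6667.
So n ≤ 2^2.6667 = 6.350; the largest integer n is 6.

6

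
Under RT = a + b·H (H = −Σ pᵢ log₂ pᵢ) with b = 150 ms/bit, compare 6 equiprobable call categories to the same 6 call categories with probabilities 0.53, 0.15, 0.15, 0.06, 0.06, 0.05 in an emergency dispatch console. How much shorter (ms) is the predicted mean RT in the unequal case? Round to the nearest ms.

Equiprobable entropy H₀ = log₂ 6 = 2.5850 bits.
Skewed entropy H = −Σ pᵢ log₂ pᵢ = 2.0097 bits.
ΔRT = b·(H₀ − H) = 150 × 0.5753 = 86.29 ms.

86 ms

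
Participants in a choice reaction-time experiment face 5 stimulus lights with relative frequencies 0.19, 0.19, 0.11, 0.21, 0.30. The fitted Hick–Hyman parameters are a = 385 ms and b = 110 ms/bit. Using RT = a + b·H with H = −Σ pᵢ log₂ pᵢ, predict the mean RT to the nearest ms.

633 ms

H = 0.19·log₂(1/0.19) + 0.19·log₂(1/0.19) + 0.11·log₂(1/0.11) + 0.21·log₂(1/0.21) + 0.30·log₂(1/0.30) = 2.2547 bits.
RT = 385 + 110 × 2.2547 = 633.01 ms.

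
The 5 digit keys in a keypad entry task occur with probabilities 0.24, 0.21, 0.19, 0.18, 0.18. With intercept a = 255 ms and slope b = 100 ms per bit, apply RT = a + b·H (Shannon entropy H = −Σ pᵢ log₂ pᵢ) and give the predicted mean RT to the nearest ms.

486 ms

Entropy contributions −pᵢ log₂ pᵢ: 0.4941, 0.4728, 0.4552, 0.4453, 0.4453; sum H = 2.3128 bits.
RT = a + bH = 255 + 100·2.3128 = 486.28 ms.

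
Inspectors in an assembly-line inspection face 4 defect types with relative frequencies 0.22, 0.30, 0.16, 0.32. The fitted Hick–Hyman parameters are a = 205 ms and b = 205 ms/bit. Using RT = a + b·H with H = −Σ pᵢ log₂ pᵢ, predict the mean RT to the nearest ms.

H = 0.22·log₂(1/0.22) + 0.30·log₂(1/0.30) + 0.16·log₂(1/0.16) + 0.32·log₂(1/0.32) = 1.9507 bits.
RT = 205 + 205 × 1.9507 = 604.90 ms.

605 ms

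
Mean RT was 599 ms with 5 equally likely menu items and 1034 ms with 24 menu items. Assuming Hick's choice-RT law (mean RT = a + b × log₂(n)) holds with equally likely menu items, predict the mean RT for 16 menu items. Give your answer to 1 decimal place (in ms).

With log₂ n on the abscissa the relation is linear; from the two conditions:
  b = (1034 − 599) / (log₂ 24 − log₂ 5) = 435 / (4.5850 − 2.3219) = 192.220 ms/bit
  a = 599 − 192.220 × 2.3219 = 152.679 ms
Then RT(16) = 152.679 + 192.220 × log₂ 16 = 152.679 + 192.220 × 4 ≈ 921.559 ms.

921.6 ms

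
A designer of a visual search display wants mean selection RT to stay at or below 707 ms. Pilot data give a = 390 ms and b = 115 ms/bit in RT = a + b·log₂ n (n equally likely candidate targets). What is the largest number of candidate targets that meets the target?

115·log₂ n ≤ 707 − 390 = 317, giving log₂ n ≤ 2.7565 and n ≤ 6.758. The largest whole number is 6.

6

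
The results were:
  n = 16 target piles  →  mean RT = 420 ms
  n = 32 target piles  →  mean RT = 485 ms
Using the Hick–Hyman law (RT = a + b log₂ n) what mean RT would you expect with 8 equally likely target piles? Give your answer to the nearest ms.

355 ms

Solve the two-equation system in a and b:
  b = (485 − 420) / (log₂ 32 − log₂ 16) = 65 / (5 − 4) = 65 ms/bit
  a = 420 − 65 × 4 = 160 ms
Then RT(8) = 160 + 65 × log₂ 8 = 160 + 65 × 3 ≈ 355.000 ms.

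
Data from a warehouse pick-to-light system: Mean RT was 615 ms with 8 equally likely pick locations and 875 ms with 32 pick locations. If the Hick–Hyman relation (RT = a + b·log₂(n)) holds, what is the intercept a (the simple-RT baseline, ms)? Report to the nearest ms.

The slope on a log₂ axis is (875 − 615) / (5 − 3) = 130 ms/bit.
Intercept: a = 615 − 130·log₂(8) = 225.000 ms.

225 ms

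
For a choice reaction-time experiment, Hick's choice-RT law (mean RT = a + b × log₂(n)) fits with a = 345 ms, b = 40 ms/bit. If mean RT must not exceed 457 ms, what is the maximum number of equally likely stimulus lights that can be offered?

6

40·log₂ n ≤ 457 − 345 = 112, giving log₂ n ≤ 2.8000 and n ≤ 6.964. The largest whole number is 6.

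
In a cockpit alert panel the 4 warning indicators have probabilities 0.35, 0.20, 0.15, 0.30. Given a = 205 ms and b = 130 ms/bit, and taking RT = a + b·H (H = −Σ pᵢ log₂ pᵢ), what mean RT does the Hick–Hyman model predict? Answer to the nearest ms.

455 ms

H = 0.35·log₂(1/0.35) + 0.20·log₂(1/0.20) + 0.15·log₂(1/0.15) + 0.30·log₂(1/0.30) = 1.9261 bits.
RT = 205 + 130 × 1.9261 = 455.40 ms.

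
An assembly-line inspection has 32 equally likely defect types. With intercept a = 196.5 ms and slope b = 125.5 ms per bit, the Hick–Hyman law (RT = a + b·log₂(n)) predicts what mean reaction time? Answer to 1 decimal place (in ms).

824.0 ms

log₂(32) = 5 bits, so RT = 196.5 + 125.5 × 5 ≈ 824.000 ms.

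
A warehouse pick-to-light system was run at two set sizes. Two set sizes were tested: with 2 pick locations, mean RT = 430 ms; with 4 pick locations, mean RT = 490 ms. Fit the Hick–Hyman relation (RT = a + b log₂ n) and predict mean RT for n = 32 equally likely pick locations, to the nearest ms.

670 ms

With log₂ n on the abscissa the relation is linear; from the two conditions:
  b = (490 − 430) / (log₂ 4 − log₂ 2) = 60 / (2 − 1) = 60 ms/bit
  a = 430 − 60 × 1 = 370 ms
Then RT(32) = 370 + 60 × log₂ 32 = 370 + 60 × 5 ≈ 670.000 ms.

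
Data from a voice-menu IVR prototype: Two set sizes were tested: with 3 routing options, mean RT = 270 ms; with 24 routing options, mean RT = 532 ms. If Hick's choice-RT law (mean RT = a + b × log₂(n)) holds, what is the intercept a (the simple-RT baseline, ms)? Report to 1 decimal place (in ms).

Slope: b = (532 − 270) / (log₂ 24 − log₂ 3) = 262/3.0000 = 87.333 ms/bit.
Intercept: a = 270 − 87.333·log₂(3) = 131.580 ms.

131.6 ms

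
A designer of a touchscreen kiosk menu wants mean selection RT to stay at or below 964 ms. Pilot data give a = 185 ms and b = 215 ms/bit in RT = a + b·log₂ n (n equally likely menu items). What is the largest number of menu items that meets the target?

12

215·log₂ n ≤ 964 − 185 = 779, giving log₂ n ≤ 3.6233 and n ≤ 12.323. The largest whole number is 12.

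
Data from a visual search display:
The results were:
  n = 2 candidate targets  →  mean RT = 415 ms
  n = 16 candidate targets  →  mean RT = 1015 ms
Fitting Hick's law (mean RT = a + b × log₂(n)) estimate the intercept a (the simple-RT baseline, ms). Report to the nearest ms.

215 ms

The slope on a log₂ axis is (1015 − 415) / (4 − 1) = 200 ms/bit.
Intercept: a = 415 − 200·log₂(2) = 215.000 ms.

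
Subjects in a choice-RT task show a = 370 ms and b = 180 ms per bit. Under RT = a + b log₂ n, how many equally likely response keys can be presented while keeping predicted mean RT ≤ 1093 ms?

16

Information budget: (1093 − 370)/180 = 4.0167 bits, so n ≤ 2^4.0167 = 16.186 → at most 16.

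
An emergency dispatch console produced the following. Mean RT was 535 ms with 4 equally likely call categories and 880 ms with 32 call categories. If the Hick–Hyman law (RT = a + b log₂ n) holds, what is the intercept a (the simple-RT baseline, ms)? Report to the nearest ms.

b = (RT₂ − RT₁)/(log₂ n₂ − log₂ n₁) = (880 − 535)/(5 − 2) = 115 ms/bit.
a = RT₁ − b·log₂ n₁ = 535 − 115 × 2 = 305.000 ms.

305 ms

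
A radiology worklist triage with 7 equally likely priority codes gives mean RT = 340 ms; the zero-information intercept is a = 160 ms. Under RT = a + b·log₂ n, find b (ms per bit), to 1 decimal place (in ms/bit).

64.1 ms/bit

7 alternatives carry log₂ 7 = 2.8074 bits; the choice cost is 340 − 160 = 180 ms, so b = 180/2.8074 = 64.117 ms/bit.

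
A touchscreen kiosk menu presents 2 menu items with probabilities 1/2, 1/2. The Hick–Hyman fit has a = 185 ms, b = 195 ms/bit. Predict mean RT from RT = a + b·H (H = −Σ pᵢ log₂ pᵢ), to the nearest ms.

380 ms

H = −Σ pᵢ log₂ pᵢ = 0.5·1 + 0.5·1 = 1.000 bits.
RT = 185 + 195 × 1.000 = 380.00 ms.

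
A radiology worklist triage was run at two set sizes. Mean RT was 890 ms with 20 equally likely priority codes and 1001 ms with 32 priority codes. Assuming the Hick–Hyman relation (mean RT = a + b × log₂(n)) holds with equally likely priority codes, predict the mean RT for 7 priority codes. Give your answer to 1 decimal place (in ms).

642.1 ms

RT is linear in log₂ n, so two points fix the line:
  b = (1001 − 890) / (log₂ 32 − log₂ 20) = 111 / (5 − 4.3219) = 163.699 ms/bit
  a = 890 − 163.699 × 4.3219 = 182.503 ms
Then RT(7) = 182.503 + 163.699 × log₂ 7 = 182.503 + 163.699 × 2.8074 ≈ 642.065 ms.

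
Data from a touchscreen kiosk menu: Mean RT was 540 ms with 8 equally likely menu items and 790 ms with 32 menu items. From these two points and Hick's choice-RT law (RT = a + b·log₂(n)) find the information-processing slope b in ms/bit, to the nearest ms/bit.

Slope: b = (790 − 540) / (log₂ 32 − log₂ 8) = 250/2.0000 = 125 ms/bit.

125 ms/bit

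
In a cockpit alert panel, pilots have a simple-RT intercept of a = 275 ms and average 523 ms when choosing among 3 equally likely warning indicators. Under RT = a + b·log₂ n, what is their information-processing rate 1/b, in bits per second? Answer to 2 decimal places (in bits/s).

6.39 bits/s

b = (523 − 275)/log₂ 3 = 248/1.5850 = 156.471 ms per bit = 0.15647 s/bit; the reciprocal is 6.391 bits/s.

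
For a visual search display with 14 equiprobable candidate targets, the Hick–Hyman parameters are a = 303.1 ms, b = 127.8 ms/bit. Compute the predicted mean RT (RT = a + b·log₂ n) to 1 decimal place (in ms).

log₂(14) = 3.8074 bits, so RT = 303.1 + 127.8 × 3.8074 ≈ 789.680 ms.

789.7 ms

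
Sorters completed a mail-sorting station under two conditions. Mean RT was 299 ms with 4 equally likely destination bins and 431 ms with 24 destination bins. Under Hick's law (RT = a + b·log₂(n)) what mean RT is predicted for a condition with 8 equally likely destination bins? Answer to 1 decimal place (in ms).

350.1 ms

Solve the two-equation system in a and b:
  b = (431 − 299) / (log₂ 24 − log₂ 4) = 132 / (4.5850 − 2) = 51.065 ms/bit
  a = 299 − 51.065 × 2 = 196.871 ms
Then RT(8) = 196.871 + 51.065 × log₂ 8 = 196.871 + 51.065 × 3 ≈ 350.065 ms.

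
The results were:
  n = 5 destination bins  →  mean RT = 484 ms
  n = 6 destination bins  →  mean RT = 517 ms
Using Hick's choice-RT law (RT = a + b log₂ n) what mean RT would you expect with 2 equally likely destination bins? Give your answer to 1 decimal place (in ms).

318.2 ms

Solve the two-equation system in a and b:
  b = (517 − 484) / (log₂ 6 − log₂ 5) = 33 / (2.5850 − 2.3219) = 125.459 ms/bit
  a = 484 − 125.459 × 2.3219 = 192.694 ms
Then RT(2) = 192.694 + 125.459 × log₂ 2 = 192.694 + 125.459 × 1 ≈ 318.152 ms.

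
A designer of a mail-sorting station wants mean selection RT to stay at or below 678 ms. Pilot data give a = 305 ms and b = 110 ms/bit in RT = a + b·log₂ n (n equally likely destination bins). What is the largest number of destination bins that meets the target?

10

Information budget: (678 − 305)/110 = 3.3909 bits, so n ≤ 2^3.3909 = 10.490 → at most 10.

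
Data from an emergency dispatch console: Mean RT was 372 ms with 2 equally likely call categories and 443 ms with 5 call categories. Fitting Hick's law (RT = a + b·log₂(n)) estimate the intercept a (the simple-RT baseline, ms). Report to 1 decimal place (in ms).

318.3 ms

The slope on a log₂ axis is (443 − 372) / (2.3219 − 1) = 53.709 ms/bit.
a = RT₁ − b·log₂ n₁ = 372 − 53.709 × 1 = 318.291 ms.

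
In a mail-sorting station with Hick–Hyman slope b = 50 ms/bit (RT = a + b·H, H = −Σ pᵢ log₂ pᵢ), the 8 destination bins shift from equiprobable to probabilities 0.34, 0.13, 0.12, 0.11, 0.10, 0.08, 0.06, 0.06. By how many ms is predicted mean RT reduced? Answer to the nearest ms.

13 ms

The RT saving is b·ΔH. Equiprobable H₀ = log₂(8) = 3.0000 bits; with the given probabilities H = 2.7399 bits.
b·(H₀ − H) = 50 × (3.0000 − 2.7399) = 13.00 ms.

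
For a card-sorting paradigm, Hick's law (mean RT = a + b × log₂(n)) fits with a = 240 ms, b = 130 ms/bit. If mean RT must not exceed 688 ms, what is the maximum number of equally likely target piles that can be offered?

10

130·log₂ n ≤ 688 − 240 = 448, giving log₂ n ≤ 3.4462 and n ≤ 10.899. The largest whole number is 10.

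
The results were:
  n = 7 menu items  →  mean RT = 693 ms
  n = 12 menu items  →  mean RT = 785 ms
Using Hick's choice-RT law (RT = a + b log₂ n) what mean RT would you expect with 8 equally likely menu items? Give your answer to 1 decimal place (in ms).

715.8 ms

Solve the two-equation system in a and b:
  b = (785 − 693) / (log₂ 12 − log₂ 7) = 92 / (3.5850 − 2.8074) = 118.312 ms/bit
  a = 693 − 118.312 × 2.8074 = 360.857 ms
Then RT(8) = 360.857 + 118.312 × log₂ 8 = 360.857 + 118.312 × 3 ≈ 715.792 ms.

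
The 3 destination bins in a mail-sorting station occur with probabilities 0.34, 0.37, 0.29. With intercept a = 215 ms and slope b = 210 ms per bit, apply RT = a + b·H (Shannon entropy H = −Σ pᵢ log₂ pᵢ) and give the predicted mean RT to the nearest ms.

546 ms

H = 0.34·log₂(1/0.34) + 0.37·log₂(1/0.37) + 0.29·log₂(1/0.29) = 1.5778 bits.
RT = 215 + 210 × 1.5778 = 546.34 ms.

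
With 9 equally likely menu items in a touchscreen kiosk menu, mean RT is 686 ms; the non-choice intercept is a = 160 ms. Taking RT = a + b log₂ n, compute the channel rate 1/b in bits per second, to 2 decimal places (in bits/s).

Choice component = 686 − 160 = 526 ms over log₂(9) = 3.1699 bits.
b = 526 / 3.1699 = 165.935 ms/bit, so 1/b = 6.026 bits/s.

6.03 bits/s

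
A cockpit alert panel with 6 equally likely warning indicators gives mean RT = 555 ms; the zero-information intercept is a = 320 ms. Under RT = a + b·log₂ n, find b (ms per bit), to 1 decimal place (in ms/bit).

6 alternatives carry log₂ 6 = 2.5850 bits; the choice cost is 555 − 320 = 235 ms, so b = 235/2.5850 = 90.910 ms/bit.

90.9 ms/bit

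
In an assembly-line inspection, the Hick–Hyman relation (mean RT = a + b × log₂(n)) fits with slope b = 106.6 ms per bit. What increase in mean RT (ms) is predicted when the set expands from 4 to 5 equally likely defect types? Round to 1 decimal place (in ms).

Only the slope matters, since a is common to both: ΔRT = b·log₂(n₂/n₁).
log₂(5) − log₂(4) = 2.3219 − 2 = 0.3219.
ΔRT = 106.6 × 0.3219 = 34.318 ms.

34.3 ms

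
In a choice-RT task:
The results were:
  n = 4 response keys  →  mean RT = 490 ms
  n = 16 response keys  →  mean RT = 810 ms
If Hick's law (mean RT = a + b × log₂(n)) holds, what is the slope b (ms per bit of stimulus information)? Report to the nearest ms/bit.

b = (RT₂ − RT₁)/(log₂ n₂ − log₂ n₁) = (810 − 490)/(4 − 2) = 160 ms/bit.

160 ms/bit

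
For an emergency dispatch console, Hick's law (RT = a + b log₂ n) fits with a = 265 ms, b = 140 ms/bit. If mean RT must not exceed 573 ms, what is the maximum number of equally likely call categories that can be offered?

140·log₂ n ≤ 573 − 265 = 308, giving log₂ n ≤ 2.2000 and n ≤ 4.595. The largest whole number is 4.

4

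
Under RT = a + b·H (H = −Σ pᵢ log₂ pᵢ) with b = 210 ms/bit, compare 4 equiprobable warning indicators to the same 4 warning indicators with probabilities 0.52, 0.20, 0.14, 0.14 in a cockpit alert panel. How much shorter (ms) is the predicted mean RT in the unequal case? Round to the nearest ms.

The RT saving is b·ΔH. Equiprobable H₀ = log₂(4) = 2.0000 bits; with the given probabilities H = 1.7492 bits.
b·(H₀ − H) = 210 × (2.0000 − 1.7492) = 52.67 ms.

53 ms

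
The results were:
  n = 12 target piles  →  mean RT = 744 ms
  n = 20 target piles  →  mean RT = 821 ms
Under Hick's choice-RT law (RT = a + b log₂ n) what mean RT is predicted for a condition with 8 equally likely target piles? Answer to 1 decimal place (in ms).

682.9 ms

Solve the two-equation system in a and b:
  b = (821 − 744) / (log₂ 20 − log₂ 12) = 77 / (4.3219 − 3.5850) = 104.482 ms/bit
  a = 744 − 104.482 × 3.5850 = 369.434 ms
Then RT(8) = 369.434 + 104.482 × log₂ 8 = 369.434 + 104.482 × 3 ≈ 682.882 ms.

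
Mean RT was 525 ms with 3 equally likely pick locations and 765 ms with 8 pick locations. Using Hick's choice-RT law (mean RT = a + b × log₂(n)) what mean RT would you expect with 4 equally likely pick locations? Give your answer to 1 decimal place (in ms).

With log₂ n on the abscissa the relation is linear; from the two conditions:
  b = (765 − 525) / (log₂ 8 − log₂ 3) = 240 / (3 − 1.5850) = 169.607 ms/bit
  a = 525 − 169.607 × 1.5850 = 256.180 ms
Then RT(4) = 256.180 + 169.607 × log₂ 4 = 256.180 + 169.607 × 2 ≈ 595.393 ms.

595.4 ms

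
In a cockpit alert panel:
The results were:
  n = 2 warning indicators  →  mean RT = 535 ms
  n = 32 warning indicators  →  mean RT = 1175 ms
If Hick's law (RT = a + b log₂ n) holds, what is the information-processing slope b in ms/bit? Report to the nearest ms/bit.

160 ms/bit

b = (RT₂ − RT₁)/(log₂ n₂ − log₂ n₁) = (1175 − 535)/(5 − 1) = 160 ms/bit.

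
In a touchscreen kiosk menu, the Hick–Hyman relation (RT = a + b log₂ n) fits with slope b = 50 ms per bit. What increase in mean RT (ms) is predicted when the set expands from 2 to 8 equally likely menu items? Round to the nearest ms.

100 ms

The intercept a cancels: ΔRT = b·(log₂ n₂ − log₂ n₁) = b·log₂(n₂/n₁).
log₂(8) − log₂(2) = log₂(8/2) = log₂(4) = 2.
ΔRT = 50 × 2.0000 = 100.000 ms.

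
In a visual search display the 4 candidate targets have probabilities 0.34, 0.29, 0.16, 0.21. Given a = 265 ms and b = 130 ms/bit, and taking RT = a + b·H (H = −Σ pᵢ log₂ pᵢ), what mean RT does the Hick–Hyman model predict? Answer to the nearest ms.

518 ms

Entropy contributions −pᵢ log₂ pᵢ: 0.5292, 0.5179, 0.4230, 0.4728; sum H = 1.9429 bits.
RT = a + bH = 265 + 130·1.9429 = 517.58 ms.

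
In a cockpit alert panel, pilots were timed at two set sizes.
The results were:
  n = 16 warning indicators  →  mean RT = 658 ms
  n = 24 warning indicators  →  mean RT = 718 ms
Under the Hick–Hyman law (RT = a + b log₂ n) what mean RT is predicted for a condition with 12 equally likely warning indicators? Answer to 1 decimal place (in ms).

615.4 ms

Fit slope and intercept:
  b = (718 − 658) / (log₂ 24 − log₂ 16) = 60 / (4.5850 − 4) = 102.571 ms/bit
  a = 658 − 102.571 × 4 = 247.717 ms
Then RT(12) = 247.717 + 102.571 × log₂ 12 = 247.717 + 102.571 × 3.5850 ≈ 615.429 ms.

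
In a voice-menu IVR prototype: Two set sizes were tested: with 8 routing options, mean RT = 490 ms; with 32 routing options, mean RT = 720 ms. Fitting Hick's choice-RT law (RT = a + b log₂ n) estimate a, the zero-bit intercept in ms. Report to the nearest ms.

145 ms

The slope on a log₂ axis is (720 − 490) / (5 − 3) = 115 ms/bit.
a = RT₁ − b·log₂ n₁ = 490 − 115 × 3 = 145.000 ms.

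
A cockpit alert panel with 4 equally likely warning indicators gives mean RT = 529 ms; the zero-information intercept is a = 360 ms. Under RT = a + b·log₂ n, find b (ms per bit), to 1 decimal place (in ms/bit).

84.5 ms/bit

b = (529 − 360) / log₂(4) = 169 / 2 = 84.500 ms/bit.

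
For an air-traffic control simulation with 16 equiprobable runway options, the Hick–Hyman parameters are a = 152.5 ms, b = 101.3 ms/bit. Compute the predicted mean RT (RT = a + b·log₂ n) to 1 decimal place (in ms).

557.7 ms

log₂(16) = 4 bits, so RT = 152.5 + 101.3 × 4 ≈ 557.700 ms.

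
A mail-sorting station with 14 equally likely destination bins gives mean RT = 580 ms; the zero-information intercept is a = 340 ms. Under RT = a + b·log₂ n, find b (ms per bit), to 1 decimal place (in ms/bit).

log₂(14) = 3.8074 bits.
b = (RT − a)/log₂ n = (580 − 340) / 3.8074 = 63.036 ms/bit.

63.0 ms/bit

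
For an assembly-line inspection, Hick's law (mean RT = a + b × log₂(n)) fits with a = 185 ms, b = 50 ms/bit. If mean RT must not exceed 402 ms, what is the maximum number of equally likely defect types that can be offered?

Information budget: (402 − 185)/50 = 4.3400 bits, so n ≤ 2^4.3400 = 20.252 → at most 20.

20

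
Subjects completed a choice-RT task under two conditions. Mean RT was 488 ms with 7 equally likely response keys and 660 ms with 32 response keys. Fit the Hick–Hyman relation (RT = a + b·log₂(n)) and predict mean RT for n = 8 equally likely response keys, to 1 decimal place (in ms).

With log₂ n on the abscissa the relation is linear; from the two conditions:
  b = (660 − 488) / (log₂ 32 − log₂ 7) = 172 / (5 − 2.8074) = 78.444 ms/bit
  a = 488 − 78.444 × 2.8074 = 267.780 ms
Then RT(8) = 267.780 + 78.444 × log₂ 8 = 267.780 + 78.444 × 3 ≈ 503.112 ms.

503.1 ms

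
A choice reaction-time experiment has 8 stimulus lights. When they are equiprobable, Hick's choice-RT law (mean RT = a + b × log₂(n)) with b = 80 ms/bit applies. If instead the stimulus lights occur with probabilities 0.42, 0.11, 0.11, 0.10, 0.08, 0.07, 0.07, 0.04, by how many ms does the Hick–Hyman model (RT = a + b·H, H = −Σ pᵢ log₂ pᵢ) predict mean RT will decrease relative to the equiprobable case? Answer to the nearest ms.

Equiprobable entropy H₀ = log₂ 8 = 3.0000 bits.
Skewed entropy H = −Σ pᵢ log₂ pᵢ = 2.5728 bits.
ΔRT = b·(H₀ − H) = 80 × 0.4272 = 34.18 ms.

34 ms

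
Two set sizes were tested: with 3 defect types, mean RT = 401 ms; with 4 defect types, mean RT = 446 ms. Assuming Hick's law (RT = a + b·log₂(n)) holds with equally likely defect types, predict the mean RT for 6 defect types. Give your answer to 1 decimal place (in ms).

Solve the two-equation system in a and b:
  b = (446 − 401) / (log₂ 4 − log₂ 3) = 45 / (2 − 1.5850) = 108.424 ms/bit
  a = 401 − 108.424 × 1.5850 = 229.152 ms
Then RT(6) = 229.152 + 108.424 × log₂ 6 = 229.152 + 108.424 × 2.5850 ≈ 509.424 ms.

509.4 ms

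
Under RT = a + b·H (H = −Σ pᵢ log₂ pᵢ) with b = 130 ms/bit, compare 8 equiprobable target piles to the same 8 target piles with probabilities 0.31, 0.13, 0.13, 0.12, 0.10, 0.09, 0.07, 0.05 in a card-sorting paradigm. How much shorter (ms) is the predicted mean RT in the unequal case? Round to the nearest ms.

The RT saving is b·ΔH. Equiprobable H₀ = log₂(8) = 3.0000 bits; with the given probabilities H = 2.7856 bits.
b·(H₀ − H) = 130 × (3.0000 − 2.7856) = 27.87 ms.

28 ms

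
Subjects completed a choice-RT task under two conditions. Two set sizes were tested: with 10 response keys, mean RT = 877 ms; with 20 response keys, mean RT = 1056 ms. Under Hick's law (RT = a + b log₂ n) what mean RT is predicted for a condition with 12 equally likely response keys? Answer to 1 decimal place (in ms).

With log₂ n on the abscissa the relation is linear; from the two conditions:
  b = (1056 − 877) / (log₂ 20 − log₂ 10) = 179 / (4.3219 − 3.3219) = 179.000 ms/bit
  a = 877 − 179.000 × 3.3219 = 282.375 ms
Then RT(12) = 282.375 + 179.000 × log₂ 12 = 282.375 + 179.000 × 3.5850 ≈ 924.083 ms.

924.1 ms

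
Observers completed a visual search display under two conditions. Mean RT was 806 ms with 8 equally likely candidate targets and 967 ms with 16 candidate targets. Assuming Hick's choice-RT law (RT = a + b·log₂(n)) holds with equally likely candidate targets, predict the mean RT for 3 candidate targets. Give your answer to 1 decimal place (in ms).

578.2 ms

Fit slope and intercept:
  b = (967 − 806) / (log₂ 16 − log₂ 8) = 161 / (4 − 3) = 161.000 ms/bit
  a = 806 − 161.000 × 3 = 323.000 ms
Then RT(3) = 323.000 + 161.000 × log₂ 3 = 323.000 + 161.000 × 1.5850 ≈ 578.179 ms.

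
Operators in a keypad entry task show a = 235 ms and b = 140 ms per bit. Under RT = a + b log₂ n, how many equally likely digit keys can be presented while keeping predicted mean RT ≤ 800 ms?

Set 235 + 140·log₂ n ≤ 800 → log₂ n ≤ (800 − 235)/140 = 4.0357.
So n ≤ 2^4.0357 = 16.401; the largest integer n is 16.

16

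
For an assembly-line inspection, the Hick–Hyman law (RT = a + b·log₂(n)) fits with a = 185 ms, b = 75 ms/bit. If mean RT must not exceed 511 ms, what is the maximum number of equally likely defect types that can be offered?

75·log₂ n ≤ 511 − 185 = 326, giving log₂ n ≤ 4.3467 and n ≤ 20.346. The largest whole number is 20.

20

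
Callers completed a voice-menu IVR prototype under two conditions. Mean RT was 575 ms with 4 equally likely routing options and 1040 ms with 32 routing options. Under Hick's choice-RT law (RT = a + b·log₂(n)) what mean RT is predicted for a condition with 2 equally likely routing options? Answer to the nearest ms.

420 ms

RT is linear in log₂ n, so two points fix the line:
  b = (1040 − 575) / (log₂ 32 − log₂ 4) = 465 / (5 − 2) = 155 ms/bit
  a = 575 − 155 × 2 = 265 ms
Then RT(2) = 265 + 155 × log₂ 2 = 265 + 155 × 1 ≈ 420.000 ms.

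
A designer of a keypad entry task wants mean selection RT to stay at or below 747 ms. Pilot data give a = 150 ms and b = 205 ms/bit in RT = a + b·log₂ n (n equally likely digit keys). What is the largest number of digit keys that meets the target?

Set 150 + 205·log₂ n ≤ 747 → log₂ n ≤ (747 − 150)/205 = 2.9122.
So n ≤ 2^2.9122 = 7.528; the largest integer n is 7.

7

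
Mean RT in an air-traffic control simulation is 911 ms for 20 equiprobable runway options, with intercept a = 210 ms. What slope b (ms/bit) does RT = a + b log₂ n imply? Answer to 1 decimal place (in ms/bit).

162.2 ms/bit

log₂(20) = 4.3219 bits.
b = (RT − a)/log₂ n = (911 − 210) / 4.3219 = 162.196 ms/bit.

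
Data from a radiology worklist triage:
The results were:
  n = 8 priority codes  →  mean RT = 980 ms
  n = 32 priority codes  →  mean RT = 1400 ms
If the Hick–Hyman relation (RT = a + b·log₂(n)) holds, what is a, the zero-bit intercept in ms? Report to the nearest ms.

350 ms

b = (RT₂ − RT₁)/(log₂ n₂ − log₂ n₁) = (1400 − 980)/(5 − 3) = 210 ms/bit.
Intercept: a = 980 − 210·log₂(8) = 350.000 ms.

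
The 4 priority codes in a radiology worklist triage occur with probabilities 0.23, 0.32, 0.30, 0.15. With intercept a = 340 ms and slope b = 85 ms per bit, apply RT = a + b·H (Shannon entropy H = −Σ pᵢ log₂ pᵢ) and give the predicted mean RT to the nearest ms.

Entropy contributions −pᵢ log₂ pᵢ: 0.4877, 0.5260, 0.5211, 0.4105; sum H = 1.9453 bits.
RT = a + bH = 340 + 85·1.9453 = 505.35 ms.

505 ms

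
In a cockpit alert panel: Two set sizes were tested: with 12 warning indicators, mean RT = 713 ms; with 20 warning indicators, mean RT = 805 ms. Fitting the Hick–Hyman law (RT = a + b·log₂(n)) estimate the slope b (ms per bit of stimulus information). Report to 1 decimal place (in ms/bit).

124.8 ms/bit

b = (RT₂ − RT₁)/(log₂ n₂ − log₂ n₁) = (805 − 713)/(4.3219 − 3.5850) = 124.836 ms/bit.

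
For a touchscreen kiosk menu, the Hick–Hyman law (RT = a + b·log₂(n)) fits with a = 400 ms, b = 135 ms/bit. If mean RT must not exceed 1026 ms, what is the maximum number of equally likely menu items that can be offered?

24

135·log₂ n ≤ 1026 − 400 = 626, giving log₂ n ≤ 4.6370 and n ≤ 24.882. The largest whole number is 24.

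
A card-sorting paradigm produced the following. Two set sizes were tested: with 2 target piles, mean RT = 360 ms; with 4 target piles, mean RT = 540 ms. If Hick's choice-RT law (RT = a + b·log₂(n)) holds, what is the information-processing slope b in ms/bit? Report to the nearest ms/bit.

180 ms/bit

b = (RT₂ − RT₁)/(log₂ n₂ − log₂ n₁) = (540 − 360)/(2 − 1) = 180 ms/bit.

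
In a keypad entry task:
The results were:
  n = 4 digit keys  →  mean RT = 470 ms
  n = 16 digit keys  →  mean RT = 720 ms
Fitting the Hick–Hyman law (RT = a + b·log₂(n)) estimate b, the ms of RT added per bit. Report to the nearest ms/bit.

Slope: b = (720 − 470) / (log₂ 16 − log₂ 4) = 250/2.0000 = 125 ms/bit.

125 ms/bit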